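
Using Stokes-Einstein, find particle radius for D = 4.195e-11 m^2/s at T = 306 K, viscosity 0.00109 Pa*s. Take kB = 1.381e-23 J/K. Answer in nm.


Stokes-Einstein: R = kB*T / (6*pi*eta*D)
R = 1.381e-23 * 306 / (6 * pi * 0.00109 * 4.195e-11)
R = 4.90293e-09 m = 4.9 nm

4.9


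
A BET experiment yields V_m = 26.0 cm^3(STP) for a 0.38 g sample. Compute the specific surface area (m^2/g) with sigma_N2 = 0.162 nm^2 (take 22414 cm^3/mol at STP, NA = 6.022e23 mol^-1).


Number of moles in monolayer = V_m / 22414 = 26.0 / 22414 = 0.00115999
Number of molecules = moles * NA = 0.00115999 * 6.022e23
SA = molecules * sigma / mass
SA = (26.0 / 22414) * 6.022e23 * 0.162e-18 / 0.38
SA = 297.8 m^2/g

297.8


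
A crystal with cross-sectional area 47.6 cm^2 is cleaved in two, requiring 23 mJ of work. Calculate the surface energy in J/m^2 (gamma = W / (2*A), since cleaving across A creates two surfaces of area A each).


Convert: A = 47.6 cm^2 = 0.00476 m^2, W = 23 mJ = 0.023 J
Cleaving exposes two faces of area A, so total new surface = 2*A and gamma = W / (2*A)
gamma = 0.023 / (2 * 0.00476)
gamma = 2.416 J/m^2

2.416


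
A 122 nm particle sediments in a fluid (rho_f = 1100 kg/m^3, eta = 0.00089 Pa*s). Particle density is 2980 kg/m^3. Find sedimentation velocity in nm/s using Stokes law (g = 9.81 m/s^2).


Radius R = 122/2 nm = 6.1e-08 m
Density difference = 2980 - 1100 = 1880 kg/m^3
v = 2 * R^2 * (rho_p - rho_f) * g / (9 * eta)
v = 2 * (6.1e-08)^2 * 1880 * 9.81 / (9 * 0.00089)
v = 1.7135e-08 m/s = 17.135 nm/s

17.135


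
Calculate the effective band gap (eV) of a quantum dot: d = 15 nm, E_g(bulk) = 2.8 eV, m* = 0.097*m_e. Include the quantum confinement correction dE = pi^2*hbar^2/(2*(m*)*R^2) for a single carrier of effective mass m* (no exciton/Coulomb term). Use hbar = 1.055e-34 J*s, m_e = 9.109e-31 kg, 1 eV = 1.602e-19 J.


Radius R = 15/2 nm = 7.5e-09 m
Confinement energy dE = pi^2 * hbar^2 / (2 * m_eff * m_e * R^2)
dE = pi^2 * (1.055e-34)^2 / (2 * 0.097 * 9.109e-31 * (7.5e-09)^2) J, divided by 1.602e-19 J/eV
dE = 0.069 eV
Total band gap = E_g(bulk) + dE = 2.8 + 0.069 = 2.869 eV

2.869


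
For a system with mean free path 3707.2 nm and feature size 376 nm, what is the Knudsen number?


Knudsen number Kn = lambda / L
Kn = 3707.2 / 376
Kn = 9.8596

9.8596


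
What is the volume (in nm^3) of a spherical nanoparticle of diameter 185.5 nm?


Radius r = 185.5/2 = 92.75 nm
Volume V = (4/3) * pi * r^3
V = (4/3) * pi * (92.75)^3
V = 3342184.06 nm^3

3342184.06


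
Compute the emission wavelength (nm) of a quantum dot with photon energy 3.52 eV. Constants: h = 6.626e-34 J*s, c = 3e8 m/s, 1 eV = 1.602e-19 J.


Convert energy: E = 3.52 eV = 3.52 * 1.602e-19 = 5.63904e-19 J
lambda = h*c / E = 6.626e-34 * 3e8 / 5.63904e-19
lambda = 3.52507e-07 m = 352.5 nm

352.5


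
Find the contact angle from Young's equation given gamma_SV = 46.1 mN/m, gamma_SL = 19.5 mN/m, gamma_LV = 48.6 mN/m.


cos(theta) = (gamma_SV - gamma_SL) / gamma_LV
cos(theta) = (46.1 - 19.5) / 48.6
cos(theta) = 0.547325
theta = arccos(0.547325) = 56.82 degrees

56.82


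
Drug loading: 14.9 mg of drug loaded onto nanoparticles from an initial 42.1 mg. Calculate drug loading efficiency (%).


Drug loading efficiency = (drug loaded / drug initial) * 100
DLE = 14.9 / 42.1 * 100
DLE = 0.3539 * 100
DLE = 35.39%

35.39


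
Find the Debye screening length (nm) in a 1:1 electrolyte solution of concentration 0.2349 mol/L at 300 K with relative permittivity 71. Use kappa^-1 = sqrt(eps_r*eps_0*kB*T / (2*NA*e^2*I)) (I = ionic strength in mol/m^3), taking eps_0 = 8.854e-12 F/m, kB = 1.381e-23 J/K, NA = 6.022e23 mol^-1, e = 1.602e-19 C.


Ionic strength I = 0.2349 * 1^2 * 1000 = 234.9 mol/m^3
kappa^-1 = sqrt(71 * 8.854e-12 * 1.381e-23 * 300 / (2 * 6.022e23 * (1.602e-19)^2 * 234.9))
kappa^-1 = 0.599 nm

0.599


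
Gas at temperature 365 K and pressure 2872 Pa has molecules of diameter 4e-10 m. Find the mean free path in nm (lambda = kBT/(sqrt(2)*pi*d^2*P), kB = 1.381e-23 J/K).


Mean free path: lambda = kB*T / (sqrt(2) * pi * d^2 * P)
lambda = 1.381e-23 * 365 / (sqrt(2) * pi * (4e-10)^2 * 2872)
lambda = 2.46898e-06 m
lambda = 2468.98 nm

2468.98


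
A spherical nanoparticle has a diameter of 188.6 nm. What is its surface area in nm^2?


Radius r = 188.6/2 = 94.3 nm
Surface area SA = 4 * pi * r^2
SA = 4 * pi * (94.3)^2
SA = 111746.33 nm^2

111746.33


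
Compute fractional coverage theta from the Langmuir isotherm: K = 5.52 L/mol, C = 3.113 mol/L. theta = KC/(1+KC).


Langmuir isotherm: theta = K*C / (1 + K*C)
K*C = 5.52 * 3.113 = 17.18376
theta = 17.18376 / (1 + 17.18376) = 17.18376 / 18.18376
theta = 0.945

0.945


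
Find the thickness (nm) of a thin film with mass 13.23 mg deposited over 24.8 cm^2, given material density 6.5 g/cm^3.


Convert: m = 13.23 mg = 1.3230e-05 kg, A = 24.8 cm^2 = 2.4800e-03 m^2, rho = 6.5 g/cm^3 = 6500 kg/m^3
t = m / (A * rho)
t = 1.3230e-05 / (2.4800e-03 * 6500)
t = 8.2072e-07 m = 820.7 nm

820.7


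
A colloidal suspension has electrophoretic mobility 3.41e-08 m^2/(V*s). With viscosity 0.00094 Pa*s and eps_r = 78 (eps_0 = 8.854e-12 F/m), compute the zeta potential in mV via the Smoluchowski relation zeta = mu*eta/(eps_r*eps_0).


Smoluchowski equation: zeta = mu * eta / (eps_r * eps_0)
zeta = 3.41e-08 * 0.00094 / (78 * 8.854e-12)
zeta = 0.046414 V = 46.41 mV

46.41


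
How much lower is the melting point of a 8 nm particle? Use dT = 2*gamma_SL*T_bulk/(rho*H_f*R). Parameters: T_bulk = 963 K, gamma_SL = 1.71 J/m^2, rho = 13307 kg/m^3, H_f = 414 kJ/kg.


Radius R = 8/2 = 4 nm = 4e-09 m
Convert H_f = 414 kJ/kg = 414000 J/kg
dT = 2 * gamma_SL * T_bulk / (rho * H_f * R)
dT = 2 * 1.71 * 963 / (13307 * 414000 * 4e-09)
dT = 149.5 K

149.5


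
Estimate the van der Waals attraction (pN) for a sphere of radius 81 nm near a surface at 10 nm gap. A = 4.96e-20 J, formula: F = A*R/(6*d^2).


Convert to SI: R = 81 nm = 8.1e-08 m, d = 10 nm = 1e-08 m
F = A * R / (6 * d^2)
F = 4.96e-20 * 8.1e-08 / (6 * (1e-08)^2)
F = 6.696e-12 N = 6.696 pN

6.696


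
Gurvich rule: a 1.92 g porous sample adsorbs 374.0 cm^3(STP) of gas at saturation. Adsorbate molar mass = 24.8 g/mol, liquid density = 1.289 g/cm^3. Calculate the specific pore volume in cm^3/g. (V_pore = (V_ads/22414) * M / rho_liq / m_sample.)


Moles adsorbed n = V_ads / 22414 = 374.0 / 22414 = 1.668600e-02 mol
Liquid volume V_liq = n * M / rho_liq = 1.668600e-02 * 24.8 / 1.289 = 0.32103 cm^3
Specific pore volume V_pore = V_liq / m_sample = 0.32103 / 1.92
V_pore = 0.1672 cm^3/g

0.1672


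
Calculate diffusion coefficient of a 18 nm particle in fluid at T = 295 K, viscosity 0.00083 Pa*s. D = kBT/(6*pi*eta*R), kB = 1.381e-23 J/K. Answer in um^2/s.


Radius R = 18/2 = 9 nm = 9e-09 m
D = kB*T / (6*pi*eta*R)
D = 1.381e-23 * 295 / (6 * pi * 0.00083 * 9e-09)
D = 2.8933e-11 m^2/s = 28.933 um^2/s

28.933


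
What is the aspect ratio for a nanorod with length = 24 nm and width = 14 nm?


Aspect ratio AR = length / diameter
AR = 24 / 14
AR = 1.71

1.71


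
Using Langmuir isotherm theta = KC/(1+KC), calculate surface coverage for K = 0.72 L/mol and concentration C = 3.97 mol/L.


Langmuir isotherm: theta = K*C / (1 + K*C)
K*C = 0.72 * 3.97 = 2.8584
theta = 2.8584 / (1 + 2.8584) = 2.8584 / 3.8584
theta = 0.7408

0.7408


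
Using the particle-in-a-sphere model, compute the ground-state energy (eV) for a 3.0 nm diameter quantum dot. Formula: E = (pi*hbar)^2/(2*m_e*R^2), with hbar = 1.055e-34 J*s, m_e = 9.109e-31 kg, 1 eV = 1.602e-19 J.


Radius R = 3.0/2 = 1.5 nm = 1.5e-09 m
E = (pi * 1.055e-34)^2 / (2 * 9.109e-31 * (1.5e-09)^2)
E(J) = 2.67992e-20
E = E(J) / 1.602e-19 = 0.1673 eV

0.1673


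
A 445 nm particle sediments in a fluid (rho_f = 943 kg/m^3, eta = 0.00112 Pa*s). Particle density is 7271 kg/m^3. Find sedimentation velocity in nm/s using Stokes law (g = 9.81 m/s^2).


Radius R = 445/2 nm = 2.225e-07 m
Density difference = 7271 - 943 = 6328 kg/m^3
v = 2 * R^2 * (rho_p - rho_f) * g / (9 * eta)
v = 2 * (2.225e-07)^2 * 6328 * 9.81 / (9 * 0.00112)
v = 6.09768e-07 m/s = 609.7685 nm/s

609.7685


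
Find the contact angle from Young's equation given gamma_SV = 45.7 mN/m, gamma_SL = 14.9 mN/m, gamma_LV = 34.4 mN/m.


cos(theta) = (gamma_SV - gamma_SL) / gamma_LV
cos(theta) = (45.7 - 14.9) / 34.4
cos(theta) = 0.895349
theta = arccos(0.895349) = 26.45 degrees

26.45


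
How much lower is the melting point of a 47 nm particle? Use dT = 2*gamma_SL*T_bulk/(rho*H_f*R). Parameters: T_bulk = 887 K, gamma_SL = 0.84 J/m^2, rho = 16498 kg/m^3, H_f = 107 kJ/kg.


Radius R = 47/2 = 23.5 nm = 2.35e-08 m
Convert H_f = 107 kJ/kg = 107000 J/kg
dT = 2 * gamma_SL * T_bulk / (rho * H_f * R)
dT = 2 * 0.84 * 887 / (16498 * 107000 * 2.35e-08)
dT = 35.9 K

35.9


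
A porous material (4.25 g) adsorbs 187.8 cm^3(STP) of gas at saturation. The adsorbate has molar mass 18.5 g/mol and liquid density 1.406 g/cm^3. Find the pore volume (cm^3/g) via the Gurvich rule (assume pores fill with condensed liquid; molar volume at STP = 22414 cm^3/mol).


Moles adsorbed n = V_ads / 22414 = 187.8 / 22414 = 8.378692e-03 mol
Liquid volume V_liq = n * M / rho_liq = 8.378692e-03 * 18.5 / 1.406 = 0.11025 cm^3
Specific pore volume V_pore = V_liq / m_sample = 0.11025 / 4.25
V_pore = 0.0259 cm^3/g

0.0259


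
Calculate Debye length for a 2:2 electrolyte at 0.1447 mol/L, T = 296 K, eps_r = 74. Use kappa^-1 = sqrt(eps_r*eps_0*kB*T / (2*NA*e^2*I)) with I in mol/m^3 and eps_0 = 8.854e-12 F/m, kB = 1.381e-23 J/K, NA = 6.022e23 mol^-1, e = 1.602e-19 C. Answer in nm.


Ionic strength I = 0.1447 * 2^2 * 1000 = 578.8 mol/m^3
kappa^-1 = sqrt(74 * 8.854e-12 * 1.381e-23 * 296 / (2 * 6.022e23 * (1.602e-19)^2 * 578.8))
kappa^-1 = 0.387 nm

0.387


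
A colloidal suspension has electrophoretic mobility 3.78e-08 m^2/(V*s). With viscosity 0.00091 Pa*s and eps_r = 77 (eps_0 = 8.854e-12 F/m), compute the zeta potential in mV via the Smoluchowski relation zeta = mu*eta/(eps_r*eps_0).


Smoluchowski equation: zeta = mu * eta / (eps_r * eps_0)
zeta = 3.78e-08 * 0.00091 / (77 * 8.854e-12)
zeta = 0.050455 V = 50.45 mV

50.45


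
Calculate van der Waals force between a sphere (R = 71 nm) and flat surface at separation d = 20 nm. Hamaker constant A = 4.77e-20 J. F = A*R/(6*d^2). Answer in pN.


Convert to SI: R = 71 nm = 7.1e-08 m, d = 20 nm = 2e-08 m
F = A * R / (6 * d^2)
F = 4.77e-20 * 7.1e-08 / (6 * (2e-08)^2)
F = 1.41112e-12 N = 1.411 pN

1.411


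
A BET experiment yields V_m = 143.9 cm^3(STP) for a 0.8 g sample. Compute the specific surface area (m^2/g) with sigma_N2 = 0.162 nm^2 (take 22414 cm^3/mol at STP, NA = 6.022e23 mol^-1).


Number of moles in monolayer = V_m / 22414 = 143.9 / 22414 = 0.00642009
Number of molecules = moles * NA = 0.00642009 * 6.022e23
SA = molecules * sigma / mass
SA = (143.9 / 22414) * 6.022e23 * 0.162e-18 / 0.8
SA = 782.9 m^2/g

782.9


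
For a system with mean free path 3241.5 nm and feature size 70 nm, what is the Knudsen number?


Knudsen number Kn = lambda / L
Kn = 3241.5 / 70
Kn = 46.3071

46.3071


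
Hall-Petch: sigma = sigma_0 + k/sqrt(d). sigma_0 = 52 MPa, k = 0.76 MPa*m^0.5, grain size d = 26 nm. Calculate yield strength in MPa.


d = 26 nm = 2.6e-08 m
sqrt(d) = 0.0001612452
Hall-Petch contribution = k / sqrt(d) = 0.76 / 0.0001612452 = 4713.3 MPa
sigma = sigma_0 + k/sqrt(d) = 52 + 4713.3 = 4765.3 MPa

4765.3


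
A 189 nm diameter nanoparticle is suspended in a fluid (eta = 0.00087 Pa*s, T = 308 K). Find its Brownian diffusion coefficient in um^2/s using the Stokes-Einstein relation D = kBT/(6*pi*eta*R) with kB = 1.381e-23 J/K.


Radius R = 189/2 = 94.5 nm = 9.45e-08 m
D = kB*T / (6*pi*eta*R)
D = 1.381e-23 * 308 / (6 * pi * 0.00087 * 9.45e-08)
D = 2.74468e-12 m^2/s = 2.745 um^2/s

2.745


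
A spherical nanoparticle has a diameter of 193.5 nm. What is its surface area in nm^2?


Radius r = 193.5/2 = 96.75 nm
Surface area SA = 4 * pi * r^2
SA = 4 * pi * (96.75)^2
SA = 117628.3 nm^2

117628.3


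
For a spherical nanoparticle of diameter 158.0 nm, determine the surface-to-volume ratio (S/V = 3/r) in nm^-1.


Radius r = 158.0/2 = 79 nm
S/V = 3 / r = 3 / 79
S/V = 0.038 nm^-1

0.038


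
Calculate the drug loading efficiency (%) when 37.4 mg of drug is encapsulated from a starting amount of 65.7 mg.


Drug loading efficiency = (drug loaded / drug initial) * 100
DLE = 37.4 / 65.7 * 100
DLE = 0.5693 * 100
DLE = 56.93%

56.93


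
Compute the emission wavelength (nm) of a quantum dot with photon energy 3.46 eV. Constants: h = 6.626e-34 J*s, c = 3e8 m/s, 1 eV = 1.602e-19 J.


Convert energy: E = 3.46 eV = 3.46 * 1.602e-19 = 5.54292e-19 J
lambda = h*c / E = 6.626e-34 * 3e8 / 5.54292e-19
lambda = 3.5862e-07 m = 358.6 nm

358.6


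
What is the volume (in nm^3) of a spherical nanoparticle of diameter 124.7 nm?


Radius r = 124.7/2 = 62.35 nm
Volume V = (4/3) * pi * r^3
V = (4/3) * pi * (62.35)^3
V = 1015308.41 nm^3

1015308.41


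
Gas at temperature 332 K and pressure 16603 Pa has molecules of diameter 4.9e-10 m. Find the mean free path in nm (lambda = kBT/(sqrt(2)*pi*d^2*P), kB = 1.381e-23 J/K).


Mean free path: lambda = kB*T / (sqrt(2) * pi * d^2 * P)
lambda = 1.381e-23 * 332 / (sqrt(2) * pi * (4.9e-10)^2 * 16603)
lambda = 2.58874e-07 m
lambda = 258.87 nm

258.87


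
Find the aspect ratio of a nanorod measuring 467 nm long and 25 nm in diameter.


Aspect ratio AR = length / diameter
AR = 467 / 25
AR = 18.68

18.68


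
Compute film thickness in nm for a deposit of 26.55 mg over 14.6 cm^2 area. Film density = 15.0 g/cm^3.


Convert: m = 26.55 mg = 2.6550e-05 kg, A = 14.6 cm^2 = 1.4600e-03 m^2, rho = 15.0 g/cm^3 = 15000 kg/m^3
t = m / (A * rho)
t = 2.6550e-05 / (1.4600e-03 * 15000)
t = 1.2123e-06 m = 1212.3 nm

1212.3


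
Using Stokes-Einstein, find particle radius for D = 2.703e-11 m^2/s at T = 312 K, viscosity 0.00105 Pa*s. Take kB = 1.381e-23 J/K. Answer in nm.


Stokes-Einstein: R = kB*T / (6*pi*eta*D)
R = 1.381e-23 * 312 / (6 * pi * 0.00105 * 2.703e-11)
R = 8.054e-09 m = 8.05 nm

8.05


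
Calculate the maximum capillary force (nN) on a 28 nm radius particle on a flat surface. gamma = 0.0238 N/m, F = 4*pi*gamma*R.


Convert radius: R = 28 nm = 2.8e-08 m
F = 4 * pi * gamma * R
F = 4 * pi * 0.0238 * 2.8e-08
F = 8.37423e-09 N = 8.3742 nN

8.3742


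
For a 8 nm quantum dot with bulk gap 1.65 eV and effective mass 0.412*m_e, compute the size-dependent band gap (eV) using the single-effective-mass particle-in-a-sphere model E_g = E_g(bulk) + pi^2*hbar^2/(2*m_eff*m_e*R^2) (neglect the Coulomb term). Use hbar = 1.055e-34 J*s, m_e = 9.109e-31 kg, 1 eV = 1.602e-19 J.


Radius R = 8/2 nm = 4e-09 m
Confinement energy dE = pi^2 * hbar^2 / (2 * m_eff * m_e * R^2)
dE = pi^2 * (1.055e-34)^2 / (2 * 0.412 * 9.109e-31 * (4e-09)^2) J, divided by 1.602e-19 J/eV
dE = 0.0571 eV
Total band gap = E_g(bulk) + dE = 1.65 + 0.0571 = 1.7071 eV

1.7071


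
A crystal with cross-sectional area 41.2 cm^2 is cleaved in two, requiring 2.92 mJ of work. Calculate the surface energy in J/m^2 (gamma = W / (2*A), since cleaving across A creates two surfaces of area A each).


Convert: A = 41.2 cm^2 = 0.00412 m^2, W = 2.92 mJ = 0.00292 J
Cleaving exposes two faces of area A, so total new surface = 2*A and gamma = W / (2*A)
gamma = 0.00292 / (2 * 0.00412)
gamma = 0.354 J/m^2

0.354


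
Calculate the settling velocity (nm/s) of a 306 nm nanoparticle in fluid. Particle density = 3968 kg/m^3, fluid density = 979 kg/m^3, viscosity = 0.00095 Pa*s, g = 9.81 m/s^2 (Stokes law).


Radius R = 306/2 nm = 1.53e-07 m
Density difference = 3968 - 979 = 2989 kg/m^3
v = 2 * R^2 * (rho_p - rho_f) * g / (9 * eta)
v = 2 * (1.53e-07)^2 * 2989 * 9.81 / (9 * 0.00095)
v = 1.60562e-07 m/s = 160.5616 nm/s

160.5616


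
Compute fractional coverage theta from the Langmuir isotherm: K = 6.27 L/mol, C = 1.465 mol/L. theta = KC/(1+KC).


Langmuir isotherm: theta = K*C / (1 + K*C)
K*C = 6.27 * 1.465 = 9.18555
theta = 9.18555 / (1 + 9.18555) = 9.18555 / 10.18555
theta = 0.9018

0.9018


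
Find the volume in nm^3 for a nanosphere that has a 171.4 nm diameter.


Radius r = 171.4/2 = 85.7 nm
Volume V = (4/3) * pi * r^3
V = (4/3) * pi * (85.7)^3
V = 2636520.03 nm^3

2636520.03


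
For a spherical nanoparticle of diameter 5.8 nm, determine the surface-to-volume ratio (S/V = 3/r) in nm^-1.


Radius r = 5.8/2 = 2.9 nm
S/V = 3 / r = 3 / 2.9
S/V = 1.0345 nm^-1

1.0345


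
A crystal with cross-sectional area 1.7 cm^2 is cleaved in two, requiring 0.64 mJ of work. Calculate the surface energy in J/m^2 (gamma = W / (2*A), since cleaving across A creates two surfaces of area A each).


Convert: A = 1.7 cm^2 = 0.00017 m^2, W = 0.64 mJ = 0.00064 J
Cleaving exposes two faces of area A, so total new surface = 2*A and gamma = W / (2*A)
gamma = 0.00064 / (2 * 0.00017)
gamma = 1.882 J/m^2

1.882


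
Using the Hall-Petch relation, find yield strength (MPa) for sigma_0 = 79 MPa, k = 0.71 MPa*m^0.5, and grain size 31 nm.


d = 31 nm = 3.1e-08 m
sqrt(d) = 0.0001760682
Hall-Petch contribution = k / sqrt(d) = 0.71 / 0.0001760682 = 4032.5 MPa
sigma = sigma_0 + k/sqrt(d) = 79 + 4032.5 = 4111.5 MPa

4111.5


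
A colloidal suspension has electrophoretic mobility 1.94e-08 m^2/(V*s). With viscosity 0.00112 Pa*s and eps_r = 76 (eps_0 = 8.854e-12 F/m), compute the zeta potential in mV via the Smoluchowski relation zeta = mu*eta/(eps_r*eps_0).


Smoluchowski equation: zeta = mu * eta / (eps_r * eps_0)
zeta = 1.94e-08 * 0.00112 / (76 * 8.854e-12)
zeta = 0.03229 V = 32.29 mV

32.29


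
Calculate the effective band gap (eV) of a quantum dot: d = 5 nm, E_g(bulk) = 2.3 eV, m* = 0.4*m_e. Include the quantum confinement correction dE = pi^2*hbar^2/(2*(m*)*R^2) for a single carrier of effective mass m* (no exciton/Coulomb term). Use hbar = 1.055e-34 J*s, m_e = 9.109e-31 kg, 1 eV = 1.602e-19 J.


Radius R = 5/2 nm = 2.5e-09 m
Confinement energy dE = pi^2 * hbar^2 / (2 * m_eff * m_e * R^2)
dE = pi^2 * (1.055e-34)^2 / (2 * 0.4 * 9.109e-31 * (2.5e-09)^2) J, divided by 1.602e-19 J/eV
dE = 0.1506 eV
Total band gap = E_g(bulk) + dE = 2.3 + 0.1506 = 2.4506 eV

2.4506


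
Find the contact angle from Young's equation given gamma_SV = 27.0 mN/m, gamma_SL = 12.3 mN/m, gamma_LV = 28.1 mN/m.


cos(theta) = (gamma_SV - gamma_SL) / gamma_LV
cos(theta) = (27.0 - 12.3) / 28.1
cos(theta) = 0.523132
theta = arccos(0.523132) = 58.46 degrees

58.46


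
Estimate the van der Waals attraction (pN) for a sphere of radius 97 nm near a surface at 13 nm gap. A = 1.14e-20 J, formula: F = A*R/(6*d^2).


Convert to SI: R = 97 nm = 9.7e-08 m, d = 13 nm = 1.3e-08 m
F = A * R / (6 * d^2)
F = 1.14e-20 * 9.7e-08 / (6 * (1.3e-08)^2)
F = 1.09053e-12 N = 1.091 pN

1.091


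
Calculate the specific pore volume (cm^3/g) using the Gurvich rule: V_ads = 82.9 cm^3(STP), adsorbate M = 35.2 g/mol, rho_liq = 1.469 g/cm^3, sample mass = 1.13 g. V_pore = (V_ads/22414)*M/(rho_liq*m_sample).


Moles adsorbed n = V_ads / 22414 = 82.9 / 22414 = 3.698581e-03 mol
Liquid volume V_liq = n * M / rho_liq = 3.698581e-03 * 35.2 / 1.469 = 0.08862 cm^3
Specific pore volume V_pore = V_liq / m_sample = 0.08862 / 1.13
V_pore = 0.0784 cm^3/g

0.0784


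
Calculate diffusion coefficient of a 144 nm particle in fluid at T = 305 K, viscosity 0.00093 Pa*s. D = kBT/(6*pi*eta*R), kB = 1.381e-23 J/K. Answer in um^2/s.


Radius R = 144/2 = 72 nm = 7.2e-08 m
D = kB*T / (6*pi*eta*R)
D = 1.381e-23 * 305 / (6 * pi * 0.00093 * 7.2e-08)
D = 3.33716e-12 m^2/s = 3.337 um^2/s

3.337


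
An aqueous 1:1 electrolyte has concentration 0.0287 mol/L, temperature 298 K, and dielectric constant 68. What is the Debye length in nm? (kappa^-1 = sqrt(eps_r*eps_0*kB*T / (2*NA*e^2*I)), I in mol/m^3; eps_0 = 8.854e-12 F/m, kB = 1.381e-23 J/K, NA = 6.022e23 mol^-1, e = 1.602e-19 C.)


Ionic strength I = 0.0287 * 1^2 * 1000 = 28.7 mol/m^3
kappa^-1 = sqrt(68 * 8.854e-12 * 1.381e-23 * 298 / (2 * 6.022e23 * (1.602e-19)^2 * 28.7))
kappa^-1 = 1.671 nm

1.671


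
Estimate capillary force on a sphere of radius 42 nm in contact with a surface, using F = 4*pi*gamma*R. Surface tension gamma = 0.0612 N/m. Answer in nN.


Convert radius: R = 42 nm = 4.2e-08 m
F = 4 * pi * gamma * R
F = 4 * pi * 0.0612 * 4.2e-08
F = 3.23006e-08 N = 32.3006 nN

32.3006


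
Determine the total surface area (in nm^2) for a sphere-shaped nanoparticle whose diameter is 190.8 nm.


Radius r = 190.8/2 = 95.4 nm
Surface area SA = 4 * pi * r^2
SA = 4 * pi * (95.4)^2
SA = 114368.55 nm^2

114368.55


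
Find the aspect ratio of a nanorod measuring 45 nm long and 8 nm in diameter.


Aspect ratio AR = length / diameter
AR = 45 / 8
AR = 5.62

5.62


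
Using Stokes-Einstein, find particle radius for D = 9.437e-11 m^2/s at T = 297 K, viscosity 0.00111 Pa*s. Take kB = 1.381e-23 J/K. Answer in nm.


Stokes-Einstein: R = kB*T / (6*pi*eta*D)
R = 1.381e-23 * 297 / (6 * pi * 0.00111 * 9.437e-11)
R = 2.07727e-09 m = 2.08 nm

2.08


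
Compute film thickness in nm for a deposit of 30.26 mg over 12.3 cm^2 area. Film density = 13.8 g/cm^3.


Convert: m = 30.26 mg = 3.0260e-05 kg, A = 12.3 cm^2 = 1.2300e-03 m^2, rho = 13.8 g/cm^3 = 13800 kg/m^3
t = m / (A * rho)
t = 3.0260e-05 / (1.2300e-03 * 13800)
t = 1.7827e-06 m = 1782.7 nm

1782.7


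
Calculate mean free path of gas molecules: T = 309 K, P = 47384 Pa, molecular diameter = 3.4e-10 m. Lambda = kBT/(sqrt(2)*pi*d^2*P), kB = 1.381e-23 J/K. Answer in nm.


Mean free path: lambda = kB*T / (sqrt(2) * pi * d^2 * P)
lambda = 1.381e-23 * 309 / (sqrt(2) * pi * (3.4e-10)^2 * 47384)
lambda = 1.75347e-07 m
lambda = 175.35 nm

175.35


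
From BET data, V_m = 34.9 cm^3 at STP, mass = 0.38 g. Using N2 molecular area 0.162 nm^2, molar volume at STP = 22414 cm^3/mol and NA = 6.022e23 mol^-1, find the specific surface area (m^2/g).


Number of moles in monolayer = V_m / 22414 = 34.9 / 22414 = 0.00155706
Number of molecules = moles * NA = 0.00155706 * 6.022e23
SA = molecules * sigma / mass
SA = (34.9 / 22414) * 6.022e23 * 0.162e-18 / 0.38
SA = 399.7 m^2/g

399.7


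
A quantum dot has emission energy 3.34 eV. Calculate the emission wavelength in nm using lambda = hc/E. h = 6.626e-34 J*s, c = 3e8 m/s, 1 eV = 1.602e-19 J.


Convert energy: E = 3.34 eV = 3.34 * 1.602e-19 = 5.35068e-19 J
lambda = h*c / E = 6.626e-34 * 3e8 / 5.35068e-19
lambda = 3.71504e-07 m = 371.5 nm

371.5


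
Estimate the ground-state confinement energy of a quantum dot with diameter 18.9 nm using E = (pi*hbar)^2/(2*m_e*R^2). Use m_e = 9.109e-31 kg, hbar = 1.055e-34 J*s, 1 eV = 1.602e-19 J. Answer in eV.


Radius R = 18.9/2 = 9.45 nm = 9.45e-09 m
E = (pi * 1.055e-34)^2 / (2 * 9.109e-31 * (9.45e-09)^2)
E(J) = 6.75212e-22
E = E(J) / 1.602e-19 = 0.0042 eV

0.0042


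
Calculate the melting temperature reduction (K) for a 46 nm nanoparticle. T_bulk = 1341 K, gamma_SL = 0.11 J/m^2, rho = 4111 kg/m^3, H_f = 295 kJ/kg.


Radius R = 46/2 = 23 nm = 2.3e-08 m
Convert H_f = 295 kJ/kg = 295000 J/kg
dT = 2 * gamma_SL * T_bulk / (rho * H_f * R)
dT = 2 * 0.11 * 1341 / (4111 * 295000 * 2.3e-08)
dT = 10.6 K

10.6


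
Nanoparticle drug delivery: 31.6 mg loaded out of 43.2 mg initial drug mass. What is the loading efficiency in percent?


Drug loading efficiency = (drug loaded / drug initial) * 100
DLE = 31.6 / 43.2 * 100
DLE = 0.7315 * 100
DLE = 73.15%

73.15


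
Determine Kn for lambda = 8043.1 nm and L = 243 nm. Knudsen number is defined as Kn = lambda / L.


Knudsen number Kn = lambda / L
Kn = 8043.1 / 243
Kn = 33.0992

33.0992


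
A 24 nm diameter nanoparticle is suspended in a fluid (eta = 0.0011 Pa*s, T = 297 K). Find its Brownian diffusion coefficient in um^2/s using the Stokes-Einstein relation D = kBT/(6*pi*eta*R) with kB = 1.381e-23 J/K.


Radius R = 24/2 = 12 nm = 1.2e-08 m
D = kB*T / (6*pi*eta*R)
D = 1.381e-23 * 297 / (6 * pi * 0.0011 * 1.2e-08)
D = 1.64845e-11 m^2/s = 16.484 um^2/s

16.484


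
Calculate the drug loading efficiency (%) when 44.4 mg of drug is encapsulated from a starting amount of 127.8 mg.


Drug loading efficiency = (drug loaded / drug initial) * 100
DLE = 44.4 / 127.8 * 100
DLE = 0.3474 * 100
DLE = 34.74%

34.74


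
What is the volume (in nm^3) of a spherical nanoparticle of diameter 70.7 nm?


Radius r = 70.7/2 = 35.35 nm
Volume V = (4/3) * pi * r^3
V = (4/3) * pi * (35.35)^3
V = 185036.27 nm^3

185036.27


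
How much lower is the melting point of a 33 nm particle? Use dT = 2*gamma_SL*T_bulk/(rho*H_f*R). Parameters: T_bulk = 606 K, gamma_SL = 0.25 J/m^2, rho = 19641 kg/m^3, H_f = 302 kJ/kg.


Radius R = 33/2 = 16.5 nm = 1.65e-08 m
Convert H_f = 302 kJ/kg = 302000 J/kg
dT = 2 * gamma_SL * T_bulk / (rho * H_f * R)
dT = 2 * 0.25 * 606 / (19641 * 302000 * 1.65e-08)
dT = 3.1 K

3.1


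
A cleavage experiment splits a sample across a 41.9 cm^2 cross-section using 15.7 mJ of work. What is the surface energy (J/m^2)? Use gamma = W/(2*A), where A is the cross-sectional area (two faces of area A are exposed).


Convert: A = 41.9 cm^2 = 0.00419 m^2, W = 15.7 mJ = 0.0157 J
Cleaving exposes two faces of area A, so total new surface = 2*A and gamma = W / (2*A)
gamma = 0.0157 / (2 * 0.00419)
gamma = 1.874 J/m^2

1.874


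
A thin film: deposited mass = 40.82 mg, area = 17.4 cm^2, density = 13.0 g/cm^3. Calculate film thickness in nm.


Convert: m = 40.82 mg = 4.0820e-05 kg, A = 17.4 cm^2 = 1.7400e-03 m^2, rho = 13.0 g/cm^3 = 13000 kg/m^3
t = m / (A * rho)
t = 4.0820e-05 / (1.7400e-03 * 13000)
t = 1.8046e-06 m = 1804.6 nm

1804.6


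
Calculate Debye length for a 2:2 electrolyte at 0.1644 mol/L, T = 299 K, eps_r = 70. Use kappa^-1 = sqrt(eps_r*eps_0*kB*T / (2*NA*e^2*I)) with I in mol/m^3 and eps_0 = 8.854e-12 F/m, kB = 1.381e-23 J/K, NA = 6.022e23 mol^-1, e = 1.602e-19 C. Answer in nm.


Ionic strength I = 0.1644 * 2^2 * 1000 = 657.6 mol/m^3
kappa^-1 = sqrt(70 * 8.854e-12 * 1.381e-23 * 299 / (2 * 6.022e23 * (1.602e-19)^2 * 657.6))
kappa^-1 = 0.355 nm

0.355


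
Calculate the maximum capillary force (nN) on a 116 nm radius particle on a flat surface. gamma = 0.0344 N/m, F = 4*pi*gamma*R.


Convert radius: R = 116 nm = 1.16e-07 m
F = 4 * pi * gamma * R
F = 4 * pi * 0.0344 * 1.16e-07
F = 5.01448e-08 N = 50.1448 nN

50.1448


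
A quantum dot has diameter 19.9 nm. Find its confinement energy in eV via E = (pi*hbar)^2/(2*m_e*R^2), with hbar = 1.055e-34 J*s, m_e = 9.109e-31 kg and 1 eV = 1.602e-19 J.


Radius R = 19.9/2 = 9.95 nm = 9.95e-09 m
E = (pi * 1.055e-34)^2 / (2 * 9.109e-31 * (9.95e-09)^2)
E(J) = 6.09057e-22
E = E(J) / 1.602e-19 = 0.0038 eV

0.0038


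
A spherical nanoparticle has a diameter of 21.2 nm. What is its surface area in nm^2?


Radius r = 21.2/2 = 10.6 nm
Surface area SA = 4 * pi * r^2
SA = 4 * pi * (10.6)^2
SA = 1411.96 nm^2

1411.96


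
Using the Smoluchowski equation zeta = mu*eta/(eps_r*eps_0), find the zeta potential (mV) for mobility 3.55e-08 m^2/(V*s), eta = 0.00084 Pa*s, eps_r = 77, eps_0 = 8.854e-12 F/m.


Smoluchowski equation: zeta = mu * eta / (eps_r * eps_0)
zeta = 3.55e-08 * 0.00084 / (77 * 8.854e-12)
zeta = 0.04374 V = 43.74 mV

43.74


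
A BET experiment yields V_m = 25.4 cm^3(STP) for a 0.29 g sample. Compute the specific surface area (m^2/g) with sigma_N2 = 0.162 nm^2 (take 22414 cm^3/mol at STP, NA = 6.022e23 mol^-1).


Number of moles in monolayer = V_m / 22414 = 25.4 / 22414 = 0.00113322
Number of molecules = moles * NA = 0.00113322 * 6.022e23
SA = molecules * sigma / mass
SA = (25.4 / 22414) * 6.022e23 * 0.162e-18 / 0.29
SA = 381.2 m^2/g

381.2


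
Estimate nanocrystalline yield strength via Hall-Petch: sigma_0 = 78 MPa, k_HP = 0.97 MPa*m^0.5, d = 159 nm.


d = 159 nm = 1.59e-07 m
sqrt(d) = 0.000398748
Hall-Petch contribution = k / sqrt(d) = 0.97 / 0.000398748 = 2432.6 MPa
sigma = sigma_0 + k/sqrt(d) = 78 + 2432.6 = 2510.6 MPa

2510.6


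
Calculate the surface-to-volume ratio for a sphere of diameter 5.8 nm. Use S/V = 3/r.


Radius r = 5.8/2 = 2.9 nm
S/V = 3 / r = 3 / 2.9
S/V = 1.0345 nm^-1

1.0345


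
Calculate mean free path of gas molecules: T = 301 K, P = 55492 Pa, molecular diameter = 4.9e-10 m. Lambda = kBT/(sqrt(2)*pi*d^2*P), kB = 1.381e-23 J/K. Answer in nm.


Mean free path: lambda = kB*T / (sqrt(2) * pi * d^2 * P)
lambda = 1.381e-23 * 301 / (sqrt(2) * pi * (4.9e-10)^2 * 55492)
lambda = 7.02219e-08 m
lambda = 70.22 nm

70.22


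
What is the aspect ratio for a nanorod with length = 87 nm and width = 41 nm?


Aspect ratio AR = length / diameter
AR = 87 / 41
AR = 2.12

2.12


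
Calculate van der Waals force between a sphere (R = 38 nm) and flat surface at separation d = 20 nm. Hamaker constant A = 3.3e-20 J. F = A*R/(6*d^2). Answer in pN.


Convert to SI: R = 38 nm = 3.8e-08 m, d = 20 nm = 2e-08 m
F = A * R / (6 * d^2)
F = 3.3e-20 * 3.8e-08 / (6 * (2e-08)^2)
F = 5.225e-13 N = 0.522 pN

0.522


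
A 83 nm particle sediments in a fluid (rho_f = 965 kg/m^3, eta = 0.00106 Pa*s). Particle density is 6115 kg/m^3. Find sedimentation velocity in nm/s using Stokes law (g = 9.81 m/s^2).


Radius R = 83/2 nm = 4.15e-08 m
Density difference = 6115 - 965 = 5150 kg/m^3
v = 2 * R^2 * (rho_p - rho_f) * g / (9 * eta)
v = 2 * (4.15e-08)^2 * 5150 * 9.81 / (9 * 0.00106)
v = 1.82412e-08 m/s = 18.2412 nm/s

18.2412


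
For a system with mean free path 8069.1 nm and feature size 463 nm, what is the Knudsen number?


Knudsen number Kn = lambda / L
Kn = 8069.1 / 463
Kn = 17.4279

17.4279


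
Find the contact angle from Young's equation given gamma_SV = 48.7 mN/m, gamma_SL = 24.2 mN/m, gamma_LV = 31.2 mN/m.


cos(theta) = (gamma_SV - gamma_SL) / gamma_LV
cos(theta) = (48.7 - 24.2) / 31.2
cos(theta) = 0.785256
theta = arccos(0.785256) = 38.26 degrees

38.26


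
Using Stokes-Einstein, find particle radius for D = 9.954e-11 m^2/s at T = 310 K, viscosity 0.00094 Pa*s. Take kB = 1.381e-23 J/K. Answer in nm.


Stokes-Einstein: R = kB*T / (6*pi*eta*D)
R = 1.381e-23 * 310 / (6 * pi * 0.00094 * 9.954e-11)
R = 2.42733e-09 m = 2.43 nm

2.43


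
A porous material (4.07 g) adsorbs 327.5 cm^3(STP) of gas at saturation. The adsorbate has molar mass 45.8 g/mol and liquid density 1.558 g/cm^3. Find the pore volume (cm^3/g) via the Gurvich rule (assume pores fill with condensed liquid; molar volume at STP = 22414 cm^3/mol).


Moles adsorbed n = V_ads / 22414 = 327.5 / 22414 = 1.461140e-02 mol
Liquid volume V_liq = n * M / rho_liq = 1.461140e-02 * 45.8 / 1.558 = 0.42953 cm^3
Specific pore volume V_pore = V_liq / m_sample = 0.42953 / 4.07
V_pore = 0.1055 cm^3/g

0.1055


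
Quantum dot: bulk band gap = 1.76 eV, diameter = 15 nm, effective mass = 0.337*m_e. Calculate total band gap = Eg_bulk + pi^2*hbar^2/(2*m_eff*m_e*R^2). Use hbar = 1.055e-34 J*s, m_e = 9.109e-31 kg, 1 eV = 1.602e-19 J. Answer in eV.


Radius R = 15/2 nm = 7.5e-09 m
Confinement energy dE = pi^2 * hbar^2 / (2 * m_eff * m_e * R^2)
dE = pi^2 * (1.055e-34)^2 / (2 * 0.337 * 9.109e-31 * (7.5e-09)^2) J, divided by 1.602e-19 J/eV
dE = 0.0199 eV
Total band gap = E_g(bulk) + dE = 1.76 + 0.0199 = 1.7799 eV

1.7799


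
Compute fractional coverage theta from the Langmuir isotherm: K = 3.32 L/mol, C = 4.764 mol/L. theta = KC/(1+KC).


Langmuir isotherm: theta = K*C / (1 + K*C)
K*C = 3.32 * 4.764 = 15.81648
theta = 15.81648 / (1 + 15.81648) = 15.81648 / 16.81648
theta = 0.9405

0.9405


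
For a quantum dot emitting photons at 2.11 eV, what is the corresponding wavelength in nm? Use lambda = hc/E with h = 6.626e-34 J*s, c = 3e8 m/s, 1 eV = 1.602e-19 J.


Convert energy: E = 2.11 eV = 2.11 * 1.602e-19 = 3.38022e-19 J
lambda = h*c / E = 6.626e-34 * 3e8 / 3.38022e-19
lambda = 5.88068e-07 m = 588.1 nm

588.1


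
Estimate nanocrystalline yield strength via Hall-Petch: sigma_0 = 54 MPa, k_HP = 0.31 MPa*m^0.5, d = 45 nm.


d = 45 nm = 4.5e-08 m
sqrt(d) = 0.000212132
Hall-Petch contribution = k / sqrt(d) = 0.31 / 0.000212132 = 1461.4 MPa
sigma = sigma_0 + k/sqrt(d) = 54 + 1461.4 = 1515.4 MPa

1515.4


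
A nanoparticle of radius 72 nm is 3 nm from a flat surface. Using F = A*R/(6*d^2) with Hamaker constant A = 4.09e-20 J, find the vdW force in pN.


Convert to SI: R = 72 nm = 7.2e-08 m, d = 3 nm = 3e-09 m
F = A * R / (6 * d^2)
F = 4.09e-20 * 7.2e-08 / (6 * (3e-09)^2)
F = 5.45333e-11 N = 54.533 pN

54.533


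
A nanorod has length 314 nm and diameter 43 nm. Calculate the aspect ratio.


Aspect ratio AR = length / diameter
AR = 314 / 43
AR = 7.3

7.3


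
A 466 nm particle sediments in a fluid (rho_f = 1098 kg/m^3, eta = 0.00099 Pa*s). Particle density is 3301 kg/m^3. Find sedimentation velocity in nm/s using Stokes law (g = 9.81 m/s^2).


Radius R = 466/2 nm = 2.33e-07 m
Density difference = 3301 - 1098 = 2203 kg/m^3
v = 2 * R^2 * (rho_p - rho_f) * g / (9 * eta)
v = 2 * (2.33e-07)^2 * 2203 * 9.81 / (9 * 0.00099)
v = 2.63359e-07 m/s = 263.3587 nm/s

263.3587


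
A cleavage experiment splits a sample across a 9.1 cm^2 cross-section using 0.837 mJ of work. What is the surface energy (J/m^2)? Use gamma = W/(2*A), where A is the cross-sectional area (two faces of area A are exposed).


Convert: A = 9.1 cm^2 = 0.00091 m^2, W = 0.837 mJ = 0.000837 J
Cleaving exposes two faces of area A, so total new surface = 2*A and gamma = W / (2*A)
gamma = 0.000837 / (2 * 0.00091)
gamma = 0.46 J/m^2

0.46


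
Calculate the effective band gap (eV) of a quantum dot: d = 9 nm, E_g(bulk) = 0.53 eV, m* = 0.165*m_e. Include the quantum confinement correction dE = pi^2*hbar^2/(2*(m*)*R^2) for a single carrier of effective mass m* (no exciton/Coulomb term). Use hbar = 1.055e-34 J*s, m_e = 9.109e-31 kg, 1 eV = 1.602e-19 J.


Radius R = 9/2 nm = 4.5e-09 m
Confinement energy dE = pi^2 * hbar^2 / (2 * m_eff * m_e * R^2)
dE = pi^2 * (1.055e-34)^2 / (2 * 0.165 * 9.109e-31 * (4.5e-09)^2) J, divided by 1.602e-19 J/eV
dE = 0.1127 eV
Total band gap = E_g(bulk) + dE = 0.53 + 0.1127 = 0.6427 eV

0.6427


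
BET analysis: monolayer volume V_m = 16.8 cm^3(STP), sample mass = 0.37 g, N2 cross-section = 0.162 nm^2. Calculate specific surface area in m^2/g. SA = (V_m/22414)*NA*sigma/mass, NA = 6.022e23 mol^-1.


Number of moles in monolayer = V_m / 22414 = 16.8 / 22414 = 0.00074953
Number of molecules = moles * NA = 0.00074953 * 6.022e23
SA = molecules * sigma / mass
SA = (16.8 / 22414) * 6.022e23 * 0.162e-18 / 0.37
SA = 197.6 m^2/g

197.6


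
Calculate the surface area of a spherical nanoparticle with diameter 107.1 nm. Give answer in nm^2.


Radius r = 107.1/2 = 53.55 nm
Surface area SA = 4 * pi * r^2
SA = 4 * pi * (53.55)^2
SA = 36035.36 nm^2

36035.36


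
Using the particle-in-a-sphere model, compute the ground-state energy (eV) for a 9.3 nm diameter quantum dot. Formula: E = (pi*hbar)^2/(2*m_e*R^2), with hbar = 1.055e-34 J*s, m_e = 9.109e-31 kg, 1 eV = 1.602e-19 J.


Radius R = 9.3/2 = 4.65 nm = 4.65e-09 m
E = (pi * 1.055e-34)^2 / (2 * 9.109e-31 * (4.65e-09)^2)
E(J) = 2.78868e-21
E = E(J) / 1.602e-19 = 0.0174 eV

0.0174


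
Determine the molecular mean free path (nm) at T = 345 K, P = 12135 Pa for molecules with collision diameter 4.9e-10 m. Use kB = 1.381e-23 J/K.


Mean free path: lambda = kB*T / (sqrt(2) * pi * d^2 * P)
lambda = 1.381e-23 * 345 / (sqrt(2) * pi * (4.9e-10)^2 * 12135)
lambda = 3.68058e-07 m
lambda = 368.06 nm

368.06


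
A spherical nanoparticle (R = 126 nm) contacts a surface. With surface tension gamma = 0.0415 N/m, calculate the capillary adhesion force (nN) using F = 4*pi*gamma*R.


Convert radius: R = 126 nm = 1.26e-07 m
F = 4 * pi * gamma * R
F = 4 * pi * 0.0415 * 1.26e-07
F = 6.57096e-08 N = 65.7096 nN

65.7096


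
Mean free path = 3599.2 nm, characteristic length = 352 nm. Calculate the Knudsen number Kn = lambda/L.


Knudsen number Kn = lambda / L
Kn = 3599.2 / 352
Kn = 10.225

10.225


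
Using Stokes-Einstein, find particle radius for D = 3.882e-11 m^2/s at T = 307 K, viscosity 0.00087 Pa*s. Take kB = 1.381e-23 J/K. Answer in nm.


Stokes-Einstein: R = kB*T / (6*pi*eta*D)
R = 1.381e-23 * 307 / (6 * pi * 0.00087 * 3.882e-11)
R = 6.65972e-09 m = 6.66 nm

6.66


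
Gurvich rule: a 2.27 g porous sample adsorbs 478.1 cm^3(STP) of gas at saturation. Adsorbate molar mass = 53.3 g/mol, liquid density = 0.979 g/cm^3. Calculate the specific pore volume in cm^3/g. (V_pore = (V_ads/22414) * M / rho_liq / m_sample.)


Moles adsorbed n = V_ads / 22414 = 478.1 / 22414 = 2.133042e-02 mol
Liquid volume V_liq = n * M / rho_liq = 2.133042e-02 * 53.3 / 0.979 = 1.16130 cm^3
Specific pore volume V_pore = V_liq / m_sample = 1.16130 / 2.27
V_pore = 0.5116 cm^3/g

0.5116


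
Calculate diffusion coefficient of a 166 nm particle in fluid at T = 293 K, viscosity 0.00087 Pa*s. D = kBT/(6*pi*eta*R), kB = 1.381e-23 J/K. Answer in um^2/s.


Radius R = 166/2 = 83 nm = 8.3e-08 m
D = kB*T / (6*pi*eta*R)
D = 1.381e-23 * 293 / (6 * pi * 0.00087 * 8.3e-08)
D = 2.97278e-12 m^2/s = 2.973 um^2/s

2.973


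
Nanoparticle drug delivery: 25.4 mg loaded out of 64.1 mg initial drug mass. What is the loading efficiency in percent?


Drug loading efficiency = (drug loaded / drug initial) * 100
DLE = 25.4 / 64.1 * 100
DLE = 0.3963 * 100
DLE = 39.63%

39.63


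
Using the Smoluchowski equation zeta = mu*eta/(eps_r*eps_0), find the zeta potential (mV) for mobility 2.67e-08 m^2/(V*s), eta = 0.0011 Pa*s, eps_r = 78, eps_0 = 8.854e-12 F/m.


Smoluchowski equation: zeta = mu * eta / (eps_r * eps_0)
zeta = 2.67e-08 * 0.0011 / (78 * 8.854e-12)
zeta = 0.042527 V = 42.53 mV

42.53


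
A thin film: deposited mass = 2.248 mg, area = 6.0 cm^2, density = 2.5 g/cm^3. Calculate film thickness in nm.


Convert: m = 2.248 mg = 2.2480e-06 kg, A = 6.0 cm^2 = 6.0000e-04 m^2, rho = 2.5 g/cm^3 = 2500 kg/m^3
t = m / (A * rho)
t = 2.2480e-06 / (6.0000e-04 * 2500)
t = 1.4987e-06 m = 1498.7 nm

1498.7


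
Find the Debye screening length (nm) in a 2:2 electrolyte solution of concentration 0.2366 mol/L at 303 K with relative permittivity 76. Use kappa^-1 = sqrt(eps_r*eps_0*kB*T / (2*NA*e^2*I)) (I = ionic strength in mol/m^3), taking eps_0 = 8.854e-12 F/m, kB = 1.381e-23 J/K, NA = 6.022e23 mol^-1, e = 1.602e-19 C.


Ionic strength I = 0.2366 * 2^2 * 1000 = 946.4 mol/m^3
kappa^-1 = sqrt(76 * 8.854e-12 * 1.381e-23 * 303 / (2 * 6.022e23 * (1.602e-19)^2 * 946.4))
kappa^-1 = 0.31 nm

0.31


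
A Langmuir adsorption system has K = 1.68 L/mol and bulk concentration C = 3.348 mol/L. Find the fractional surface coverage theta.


Langmuir isotherm: theta = K*C / (1 + K*C)
K*C = 1.68 * 3.348 = 5.62464
theta = 5.62464 / (1 + 5.62464) = 5.62464 / 6.62464
theta = 0.849

0.849


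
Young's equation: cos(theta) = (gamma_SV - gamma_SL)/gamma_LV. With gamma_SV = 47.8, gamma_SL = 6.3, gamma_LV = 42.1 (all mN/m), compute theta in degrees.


cos(theta) = (gamma_SV - gamma_SL) / gamma_LV
cos(theta) = (47.8 - 6.3) / 42.1
cos(theta) = 0.985748
theta = arccos(0.985748) = 9.68 degrees

9.68


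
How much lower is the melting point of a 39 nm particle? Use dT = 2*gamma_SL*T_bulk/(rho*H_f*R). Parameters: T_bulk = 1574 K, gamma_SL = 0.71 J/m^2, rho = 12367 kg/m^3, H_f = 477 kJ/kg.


Radius R = 39/2 = 19.5 nm = 1.95e-08 m
Convert H_f = 477 kJ/kg = 477000 J/kg
dT = 2 * gamma_SL * T_bulk / (rho * H_f * R)
dT = 2 * 0.71 * 1574 / (12367 * 477000 * 1.95e-08)
dT = 19.4 K

19.4


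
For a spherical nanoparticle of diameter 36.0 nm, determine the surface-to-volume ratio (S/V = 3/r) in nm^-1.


Radius r = 36.0/2 = 18 nm
S/V = 3 / r = 3 / 18
S/V = 0.1667 nm^-1

0.1667


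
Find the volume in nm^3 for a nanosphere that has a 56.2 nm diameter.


Radius r = 56.2/2 = 28.1 nm
Volume V = (4/3) * pi * r^3
V = (4/3) * pi * (28.1)^3
V = 92941.05 nm^3

92941.05


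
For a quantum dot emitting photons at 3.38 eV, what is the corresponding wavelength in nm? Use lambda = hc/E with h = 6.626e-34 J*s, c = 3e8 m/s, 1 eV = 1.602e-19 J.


Convert energy: E = 3.38 eV = 3.38 * 1.602e-19 = 5.41476e-19 J
lambda = h*c / E = 6.626e-34 * 3e8 / 5.41476e-19
lambda = 3.67108e-07 m = 367.1 nm

367.1
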